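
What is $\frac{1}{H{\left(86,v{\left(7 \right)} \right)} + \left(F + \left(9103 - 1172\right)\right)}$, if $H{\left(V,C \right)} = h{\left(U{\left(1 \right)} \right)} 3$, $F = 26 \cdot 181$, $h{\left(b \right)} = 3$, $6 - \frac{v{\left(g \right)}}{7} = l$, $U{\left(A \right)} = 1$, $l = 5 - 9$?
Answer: $\frac{1}{12646} \approx 7.9076 \cdot 10^{-5}$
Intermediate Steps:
$l = -4$ ($l = 5 - 9 = -4$)
$v{\left(g \right)} = 70$ ($v{\left(g \right)} = 42 - -28 = 42 + 28 = 70$)
$F = 4706$
$H{\left(V,C \right)} = 9$ ($H{\left(V,C \right)} = 3 \cdot 3 = 9$)
$\frac{1}{H{\left(86,v{\left(7 \right)} \right)} + \left(F + \left(9103 - 1172\right)\right)} = \frac{1}{9 + \left(4706 + \left(9103 - 1172\right)\right)} = \frac{1}{9 + \left(4706 + 7931\right)} = \frac{1}{9 + 12637} = \frac{1}{12646}$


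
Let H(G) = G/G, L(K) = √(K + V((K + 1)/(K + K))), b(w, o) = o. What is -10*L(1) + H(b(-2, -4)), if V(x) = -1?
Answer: 1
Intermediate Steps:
L(K) = √(-1 + K) (L(K) = √(K - 1) = √(-1 + K))
H(G) = 1
-10*L(1) + H(b(-2, -4)) = -10*√(-1 + 1) + 1 = -10*√0 + 1 = -10*0 + 1 = 0 + 1 = 1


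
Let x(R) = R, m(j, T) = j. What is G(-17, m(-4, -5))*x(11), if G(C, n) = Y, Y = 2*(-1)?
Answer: -22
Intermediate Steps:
Y = -2
G(C, n) = -2
G(-17, m(-4, -5))*x(11) = -2*11 = -22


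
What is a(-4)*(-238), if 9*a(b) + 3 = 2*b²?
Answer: -6902/9 ≈ -766.89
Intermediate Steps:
a(b) = -⅓ + 2*b²/9 (a(b) = -⅓ + (2*b²)/9 = -⅓ + 2*b²/9)
a(-4)*(-238) = (-⅓ + (2/9)*(-4)²)*(-238) = (-⅓ + (2/9)*16)*(-238) = (-⅓ + 32/9)*(-238) = (29/9)*(-238) = -6902/9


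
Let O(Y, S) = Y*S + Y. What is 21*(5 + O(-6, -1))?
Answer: 105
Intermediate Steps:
O(Y, S) = Y + S*Y (O(Y, S) = S*Y + Y = Y + S*Y)
21*(5 + O(-6, -1)) = 21*(5 - 6*(1 - 1)) = 21*(5 - 6*0) = 21*(5 + 0) = 21*5 = 105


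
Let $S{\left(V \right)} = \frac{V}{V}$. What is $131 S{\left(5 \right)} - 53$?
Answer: $78$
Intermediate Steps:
$S{\left(V \right)} = 1$
$131 S{\left(5 \right)} - 53 = 131 \cdot 1 - 53 = 131 - 53 = 78$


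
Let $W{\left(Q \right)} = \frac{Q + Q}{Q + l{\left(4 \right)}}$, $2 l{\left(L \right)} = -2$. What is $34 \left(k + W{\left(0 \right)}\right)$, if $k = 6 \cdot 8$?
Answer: $1632$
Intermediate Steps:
$l{\left(L \right)} = -1$ ($l{\left(L \right)} = \frac{1}{2} \left(-2\right) = -1$)
$W{\left(Q \right)} = \frac{2 Q}{-1 + Q}$ ($W{\left(Q \right)} = \frac{Q + Q}{Q - 1} = \frac{2 Q}{-1 + Q}$)
$k = 48$
$34 \left(k + W{\left(0 \right)}\right) = 34 \left(48 + 2 \cdot 0 \frac{1}{-1 + 0}\right) = 34 \left(48 + 2 \cdot 0 \frac{1}{-1}\right) = 34 \left(48 + 2 \cdot 0 \left(-1\right)\right) = 34 \left(48 + 0\right) = 34 \cdot 48 = 1632$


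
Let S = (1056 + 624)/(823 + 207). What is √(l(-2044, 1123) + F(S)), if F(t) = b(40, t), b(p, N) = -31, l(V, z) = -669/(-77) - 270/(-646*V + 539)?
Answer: 2*I*√130858093570666/4843531 ≈ 4.7235*I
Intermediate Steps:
S = 168/103 (S = 1680/1030 = 1680*(1/1030) = 168/103 ≈ 1.6311)
l(V, z) = 669/77 - 270/(539 - 646*V) (l(V, z) = -669*(-1/77) - 270/(539 - 646*V) = 669/77 - 270/(539 - 646*V))
F(t) = -31
√(l(-2044, 1123) + F(S)) = √(3*(-113267 + 144058*(-2044))/(77*(-539 + 646*(-2044))) - 31) = √(3*(-113267 - 294454552)/(77*(-539 - 1320424)) - 31) = √((3/77)*(-294567819)/(-1320963) - 31) = √((3/77)*(-1/1320963)*(-294567819) - 31) = √(42081117/4843531 - 31) = √(-108068344/4843531) = 2*I*√130858093570666/4843531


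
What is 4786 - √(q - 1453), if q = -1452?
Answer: 4786 - I*√2905 ≈ 4786.0 - 53.898*I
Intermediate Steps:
4786 - √(q - 1453) = 4786 - √(-1452 - 1453) = 4786 - √(-2905) = 4786 - I*√2905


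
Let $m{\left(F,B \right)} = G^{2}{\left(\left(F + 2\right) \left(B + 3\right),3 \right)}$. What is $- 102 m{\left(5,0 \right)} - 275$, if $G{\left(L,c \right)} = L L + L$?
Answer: $-21771563$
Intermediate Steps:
$G{\left(L,c \right)} = L + L^{2}$ ($G{\left(L,c \right)} = L^{2} + L = L + L^{2}$)
$m{\left(F,B \right)} = \left(1 + \left(2 + F\right) \left(3 + B\right)\right)^{2} \left(2 + F\right)^{2} \left(3 + B\right)^{2}$ ($m{\left(F,B \right)} = \left(\left(F + 2\right) \left(B + 3\right) \left(1 + \left(F + 2\right) \left(B + 3\right)\right)\right)^{2} = \left(\left(2 + F\right) \left(3 + B\right) \left(1 + \left(2 + F\right) \left(3 + B\right)\right)\right)^{2} = \left(\left(1 + \left(2 + F\right) \left(3 + B\right)\right) \left(2 + F\right) \left(3 + B\right)\right)^{2} = \left(1 + \left(2 + F\right) \left(3 + B\right)\right)^{2} \left(2 + F\right)^{2} \left(3 + B\right)^{2}$)
$- 102 m{\left(5,0 \right)} - 275 = - 102 \left(6 + 2 \cdot 0 + 3 \cdot 5 + 0 \cdot 5\right)^{2} \left(7 + 2 \cdot 0 + 3 \cdot 5 + 0 \cdot 5\right)^{2} - 275 = - 102 \left(6 + 0 + 15 + 0\right)^{2} \left(7 + 0 + 15 + 0\right)^{2} - 275 = - 102 \cdot 21^{2} \cdot 22^{2} - 275 = - 102 \cdot 441 \cdot 484 - 275 = \left(-102\right) 213444 - 275 = -21771288 - 275 = -21771563$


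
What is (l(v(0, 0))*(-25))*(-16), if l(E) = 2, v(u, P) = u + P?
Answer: 800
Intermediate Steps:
v(u, P) = P + u
(l(v(0, 0))*(-25))*(-16) = (2*(-25))*(-16) = -50*(-16) = 800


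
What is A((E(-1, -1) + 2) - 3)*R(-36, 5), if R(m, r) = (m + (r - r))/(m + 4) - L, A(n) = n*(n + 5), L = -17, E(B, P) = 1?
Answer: 0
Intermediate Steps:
A(n) = n*(5 + n)
R(m, r) = 17 + m/(4 + m) (R(m, r) = (m + (r - r))/(m + 4) - 1*(-17) = (m + 0)/(4 + m) + 17 = m/(4 + m) + 17 = 17 + m/(4 + m))
A((E(-1, -1) + 2) - 3)*R(-36, 5) = (((1 + 2) - 3)*(5 + ((1 + 2) - 3)))*(2*(34 + 9*(-36))/(4 - 36)) = ((3 - 3)*(5 + (3 - 3)))*(2*(34 - 324)/(-32)) = (0*(5 + 0))*(2*(-1/32)*(-290)) = (0*5)*(145/8) = 0*(145/8) = 0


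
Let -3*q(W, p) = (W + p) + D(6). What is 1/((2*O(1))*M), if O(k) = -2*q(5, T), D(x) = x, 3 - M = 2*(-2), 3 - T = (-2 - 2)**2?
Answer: -3/56 ≈ -0.053571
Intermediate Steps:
T = -13 (T = 3 - (-2 - 2)**2 = 3 - 1*(-4)**2 = 3 - 1*16 = 3 - 16 = -13)
M = 7 (M = 3 - 2*(-2) = 3 - 1*(-4) = 3 + 4 = 7)
q(W, p) = -2 - W/3 - p/3 (q(W, p) = -((W + p) + 6)/3 = -(6 + W + p)/3 = -2 - W/3 - p/3)
O(k) = -4/3 (O(k) = -2*(-2 - 1/3*5 - 1/3*(-13)) = -2*(-2 - 5/3 + 13/3) = -2*2/3 = -4/3)
1/((2*O(1))*M) = 1/((2*(-4/3))*7) = 1/(-8/3*7) = 1/(-56/3) = -3/56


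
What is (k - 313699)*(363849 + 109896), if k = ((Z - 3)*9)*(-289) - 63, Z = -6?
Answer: -137553281985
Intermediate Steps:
k = 23346 (k = ((-6 - 3)*9)*(-289) - 63 = -9*9*(-289) - 63 = -81*(-289) - 63 = 23409 - 63 = 23346)
(k - 313699)*(363849 + 109896) = (23346 - 313699)*(363849 + 109896) = -290353*473745 = -137553281985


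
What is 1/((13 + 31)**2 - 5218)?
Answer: -1/3282 ≈ -0.00030469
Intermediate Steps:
1/((13 + 31)**2 - 5218) = 1/(44**2 - 5218) = 1/(1936 - 5218) = 1/(-3282) = -1/3282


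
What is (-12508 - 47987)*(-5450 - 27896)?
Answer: 2017266270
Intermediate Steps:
(-12508 - 47987)*(-5450 - 27896) = -60495*(-33346) = 2017266270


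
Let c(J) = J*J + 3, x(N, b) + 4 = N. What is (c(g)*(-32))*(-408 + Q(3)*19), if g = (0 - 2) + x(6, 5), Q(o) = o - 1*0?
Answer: 33696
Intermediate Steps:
Q(o) = o (Q(o) = o + 0 = o)
x(N, b) = -4 + N
g = 0 (g = (0 - 2) + (-4 + 6) = -2 + 2 = 0)
c(J) = 3 + J**2 (c(J) = J**2 + 3 = 3 + J**2)
(c(g)*(-32))*(-408 + Q(3)*19) = ((3 + 0**2)*(-32))*(-408 + 3*19) = ((3 + 0)*(-32))*(-408 + 57) = (3*(-32))*(-351) = -96*(-351) = 33696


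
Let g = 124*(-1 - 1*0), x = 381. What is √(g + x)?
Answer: √257 ≈ 16.031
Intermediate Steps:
g = -124 (g = 124*(-1 + 0) = 124*(-1) = -124)
√(g + x) = √(-124 + 381) = √257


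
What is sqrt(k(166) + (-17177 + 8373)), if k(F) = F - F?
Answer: 2*I*sqrt(2201) ≈ 93.83*I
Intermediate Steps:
k(F) = 0
sqrt(k(166) + (-17177 + 8373)) = sqrt(0 + (-17177 + 8373)) = sqrt(0 - 8804) = sqrt(-8804) = 2*I*sqrt(2201)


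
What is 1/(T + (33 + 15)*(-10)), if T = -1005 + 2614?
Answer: 1/1129 ≈ 0.00088574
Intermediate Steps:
T = 1609
1/(T + (33 + 15)*(-10)) = 1/(1609 + (33 + 15)*(-10)) = 1/(1609 + 48*(-10)) = 1/(1609 - 480) = 1/1129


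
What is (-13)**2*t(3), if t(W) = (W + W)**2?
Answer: 6084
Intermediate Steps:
t(W) = 4*W**2 (t(W) = (2*W)**2 = 4*W**2)
(-13)**2*t(3) = (-13)**2*(4*3**2) = 169*(4*9) = 169*36 = 6084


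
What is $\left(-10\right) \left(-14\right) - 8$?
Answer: $132$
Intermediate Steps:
$\left(-10\right) \left(-14\right) - 8 = 140 - 8 = 132$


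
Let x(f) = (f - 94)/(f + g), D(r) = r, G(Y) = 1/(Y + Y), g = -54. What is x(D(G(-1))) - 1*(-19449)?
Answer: 2120130/109 ≈ 19451.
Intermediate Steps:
G(Y) = 1/(2*Y)
x(f) = (-94 + f)/(-54 + f) (x(f) = (f - 94)/(f - 54) = (-94 + f)/(-54 + f))
x(D(G(-1))) - 1*(-19449) = (-94 + (½)/(-1))/(-54 + (½)/(-1)) - 1*(-19449) = (-94 + (½)*(-1))/(-54 + (½)*(-1)) + 19449 = (-94 - ½)/(-54 - ½) + 19449 = -189/2/(-109/2) + 19449 = -2/109*(-189/2) + 19449 = 189/109 + 19449 = 2120130/109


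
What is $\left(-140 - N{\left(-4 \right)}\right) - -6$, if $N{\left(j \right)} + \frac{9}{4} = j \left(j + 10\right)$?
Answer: $- \frac{431}{4} \approx -107.75$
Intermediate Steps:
$N{\left(j \right)} = - \frac{9}{4} + j \left(10 + j\right)$ ($N{\left(j \right)} = - \frac{9}{4} + j \left(j + 10\right) = - \frac{9}{4} + j \left(10 + j\right)$)
$\left(-140 - N{\left(-4 \right)}\right) - -6 = \left(-140 - \left(- \frac{9}{4} + \left(-4\right)^{2} + 10 \left(-4\right)\right)\right) - -6 = \left(-140 - \left(- \frac{9}{4} + 16 - 40\right)\right) + 6 = \left(-140 - - \frac{105}{4}\right) + 6 = \left(-140 + \frac{105}{4}\right) + 6 = - \frac{455}{4} + 6 = - \frac{431}{4}$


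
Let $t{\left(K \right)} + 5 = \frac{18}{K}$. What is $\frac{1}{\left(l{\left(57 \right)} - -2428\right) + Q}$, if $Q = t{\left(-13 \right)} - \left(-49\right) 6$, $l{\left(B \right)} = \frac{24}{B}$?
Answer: $\frac{247}{670861} \approx 0.00036818$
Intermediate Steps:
$t{\left(K \right)} = -5 + \frac{18}{K}$
$Q = \frac{3739}{13}$ ($Q = \left(-5 + \frac{18}{-13}\right) - \left(-49\right) 6 = \left(-5 + 18 \left(- \frac{1}{13}\right)\right) - -294 = \left(-5 - \frac{18}{13}\right) + 294 = - \frac{83}{13} + 294 = \frac{3739}{13} \approx 287.62$)
$\frac{1}{\left(l{\left(57 \right)} - -2428\right) + Q} = \frac{1}{\left(\frac{24}{57} - -2428\right) + \frac{3739}{13}} = \frac{1}{\left(24 \cdot \frac{1}{57} + 2428\right) + \frac{3739}{13}} = \frac{1}{\left(\frac{8}{19} + 2428\right) + \frac{3739}{13}} = \frac{1}{\frac{46140}{19} + \frac{3739}{13}} = \frac{1}{\frac{670861}{247}} = \frac{247}{670861}$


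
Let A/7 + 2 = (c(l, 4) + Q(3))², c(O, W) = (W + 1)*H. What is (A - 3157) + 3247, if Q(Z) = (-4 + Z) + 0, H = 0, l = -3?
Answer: 83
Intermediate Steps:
c(O, W) = 0 (c(O, W) = (W + 1)*0 = (1 + W)*0 = 0)
Q(Z) = -4 + Z
A = -7 (A = -14 + 7*(0 + (-4 + 3))² = -14 + 7*(0 - 1)² = -14 + 7*(-1)² = -14 + 7*1 = -14 + 7 = -7)
(A - 3157) + 3247 = (-7 - 3157) + 3247 = -3164 + 3247 = 83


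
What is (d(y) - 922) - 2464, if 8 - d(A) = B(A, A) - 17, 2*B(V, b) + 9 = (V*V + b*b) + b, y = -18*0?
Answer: -6713/2 ≈ -3356.5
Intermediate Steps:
y = 0
B(V, b) = -9/2 + b/2 + V²/2 + b²/2 (B(V, b) = -9/2 + ((V*V + b*b) + b)/2 = -9/2 + ((V² + b²) + b)/2 = -9/2 + (b + V² + b²)/2 = -9/2 + (b/2 + V²/2 + b²/2) = -9/2 + b/2 + V²/2 + b²/2)
d(A) = 59/2 - A² - A/2 (d(A) = 8 - ((-9/2 + A/2 + A²/2 + A²/2) - 17) = 8 - ((-9/2 + A² + A/2) - 17) = 8 - (-43/2 + A² + A/2) = 8 + (43/2 - A² - A/2) = 59/2 - A² - A/2)
(d(y) - 922) - 2464 = ((59/2 - 1*0² - ½*0) - 922) - 2464 = ((59/2 - 1*0 + 0) - 922) - 2464 = ((59/2 + 0 + 0) - 922) - 2464 = (59/2 - 922) - 2464 = -1785/2 - 2464 = -6713/2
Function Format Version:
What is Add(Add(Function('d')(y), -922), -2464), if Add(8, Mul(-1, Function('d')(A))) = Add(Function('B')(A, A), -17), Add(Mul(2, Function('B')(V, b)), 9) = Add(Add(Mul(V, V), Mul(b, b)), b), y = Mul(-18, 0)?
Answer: Rational(-6713, 2) ≈ -3356.5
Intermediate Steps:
y = 0
Function('B')(V, b) = Add(Rational(-9, 2), Mul(Rational(1, 2), b), Mul(Rational(1, 2), Pow(V, 2)), Mul(Rational(1, 2), Pow(b, 2))) (Function('B')(V, b) = Add(Rational(-9, 2), Mul(Rational(1, 2), Add(Add(Mul(V, V), Mul(b, b)), b))) = Add(Rational(-9, 2), Mul(Rational(1, 2), Add(Add(Pow(V, 2), Pow(b, 2)), b))) = Add(Rational(-9, 2), Mul(Rational(1, 2), Add(b, Pow(V, 2), Pow(b, 2)))) = Add(Rational(-9, 2), Add(Mul(Rational(1, 2), b), Mul(Rational(1, 2), Pow(V, 2)), Mul(Rational(1, 2), Pow(b, 2)))) = Add(Rational(-9, 2), Mul(Rational(1, 2), b), Mul(Rational(1, 2), Pow(V, 2)), Mul(Rational(1, 2), Pow(b, 2))))
Function('d')(A) = Add(Rational(59, 2), Mul(-1, Pow(A, 2)), Mul(Rational(-1, 2), A)) (Function('d')(A) = Add(8, Mul(-1, Add(Add(Rational(-9, 2), Mul(Rational(1, 2), A), Mul(Rational(1, 2), Pow(A, 2)), Mul(Rational(1, 2), Pow(A, 2))), -17))) = Add(8, Mul(-1, Add(Add(Rational(-9, 2), Pow(A, 2), Mul(Rational(1, 2), A)), -17))) = Add(8, Mul(-1, Add(Rational(-43, 2), Pow(A, 2), Mul(Rational(1, 2), A)))) = Add(8, Add(Rational(43, 2), Mul(-1, Pow(A, 2)), Mul(Rational(-1, 2), A))) = Add(Rational(59, 2), Mul(-1, Pow(A, 2)), Mul(Rational(-1, 2), A)))
Add(Add(Function('d')(y), -922), -2464) = Add(Add(Add(Rational(59, 2), Mul(-1, Pow(0, 2)), Mul(Rational(-1, 2), 0)), -922), -2464) = Add(Add(Add(Rational(59, 2), Mul(-1, 0), 0), -922), -2464) = Add(Add(Add(Rational(59, 2), 0, 0), -922), -2464) = Add(Add(Rational(59, 2), -922), -2464) = Add(Rational(-1785, 2), -2464) = Rational(-6713, 2)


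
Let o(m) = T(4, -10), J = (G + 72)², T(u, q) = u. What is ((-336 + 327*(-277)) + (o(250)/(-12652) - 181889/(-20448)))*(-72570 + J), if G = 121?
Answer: 207671103153477821/64677024 ≈ 3.2109e+9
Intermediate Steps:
J = 37249 (J = (121 + 72)² = 193² = 37249)
o(m) = 4
((-336 + 327*(-277)) + (o(250)/(-12652) - 181889/(-20448)))*(-72570 + J) = ((-336 + 327*(-277)) + (4/(-12652) - 181889/(-20448)))*(-72570 + 37249) = ((-336 - 90579) + (4*(-1/12652) - 181889*(-1/20448)))*(-35321) = (-90915 + (-1/3163 + 181889/20448))*(-35321) = (-90915 + 575294459/64677024)*(-35321) = -5879536342501/64677024*(-35321) = 207671103153477821/64677024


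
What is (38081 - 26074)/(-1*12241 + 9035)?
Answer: -12007/3206 ≈ -3.7452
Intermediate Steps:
(38081 - 26074)/(-1*12241 + 9035) = 12007/(-12241 + 9035) = 12007/(-3206) = 12007*(-1/3206) = -12007/3206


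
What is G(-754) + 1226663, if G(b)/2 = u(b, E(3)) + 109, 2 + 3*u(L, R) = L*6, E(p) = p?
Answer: 3671591/3 ≈ 1.2239e+6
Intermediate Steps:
u(L, R) = -2/3 + 2*L (u(L, R) = -2/3 + (L*6)/3 = -2/3 + (6*L)/3 = -2/3 + 2*L)
G(b) = 650/3 + 4*b (G(b) = 2*((-2/3 + 2*b) + 109) = 2*(325/3 + 2*b) = 650/3 + 4*b)
G(-754) + 1226663 = (650/3 + 4*(-754)) + 1226663 = (650/3 - 3016) + 1226663 = -8398/3 + 1226663 = 3671591/3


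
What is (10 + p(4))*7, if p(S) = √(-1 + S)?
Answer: 70 + 7*√3 ≈ 82.124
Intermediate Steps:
(10 + p(4))*7 = (10 + √(-1 + 4))*7 = (10 + √3)*7 = 70 + 7*√3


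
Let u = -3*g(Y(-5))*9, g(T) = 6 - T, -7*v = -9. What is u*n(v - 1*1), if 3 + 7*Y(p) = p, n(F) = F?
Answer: -2700/49 ≈ -55.102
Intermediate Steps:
v = 9/7 (v = -⅐*(-9) = 9/7 ≈ 1.2857)
Y(p) = -3/7 + p/7
u = -1350/7 (u = -3*(6 - (-3/7 + (⅐)*(-5)))*9 = -3*(6 - (-3/7 - 5/7))*9 = -3*(6 - 1*(-8/7))*9 = -3*(6 + 8/7)*9 = -3*50/7*9 = -150/7*9 = -1350/7 ≈ -192.86)
u*n(v - 1*1) = -1350*(9/7 - 1*1)/7 = -1350*(9/7 - 1)/7 = -1350/7*2/7 = -2700/49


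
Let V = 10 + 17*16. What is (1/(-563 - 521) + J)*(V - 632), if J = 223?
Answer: -42302925/542 ≈ -78050.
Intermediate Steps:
V = 282 (V = 10 + 272 = 282)
(1/(-563 - 521) + J)*(V - 632) = (1/(-563 - 521) + 223)*(282 - 632) = (1/(-1084) + 223)*(-350) = (-1/1084 + 223)*(-350) = (241731/1084)*(-350) = -42302925/542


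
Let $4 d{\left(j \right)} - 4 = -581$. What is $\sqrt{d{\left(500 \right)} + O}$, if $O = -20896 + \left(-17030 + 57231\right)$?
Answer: $\frac{\sqrt{76643}}{2} \approx 138.42$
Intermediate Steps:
$d{\left(j \right)} = - \frac{577}{4}$ ($d{\left(j \right)} = 1 + \frac{1}{4} \left(-581\right) = 1 - \frac{581}{4} = - \frac{577}{4}$)
$O = 19305$ ($O = -20896 + 40201 = 19305$)
$\sqrt{d{\left(500 \right)} + O} = \sqrt{- \frac{577}{4} + 19305} = \sqrt{\frac{76643}{4}} = \frac{\sqrt{76643}}{2}$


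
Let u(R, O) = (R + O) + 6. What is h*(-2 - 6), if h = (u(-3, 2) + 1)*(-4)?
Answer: 192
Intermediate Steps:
u(R, O) = 6 + O + R (u(R, O) = (O + R) + 6 = 6 + O + R)
h = -24 (h = ((6 + 2 - 3) + 1)*(-4) = (5 + 1)*(-4) = 6*(-4) = -24)
h*(-2 - 6) = -24*(-2 - 6) = -24*(-8) = 192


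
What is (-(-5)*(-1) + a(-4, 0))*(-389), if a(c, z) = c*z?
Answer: 1945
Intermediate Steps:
(-(-5)*(-1) + a(-4, 0))*(-389) = (-(-5)*(-1) - 4*0)*(-389) = (-1*5 + 0)*(-389) = (-5 + 0)*(-389) = -5*(-389) = 1945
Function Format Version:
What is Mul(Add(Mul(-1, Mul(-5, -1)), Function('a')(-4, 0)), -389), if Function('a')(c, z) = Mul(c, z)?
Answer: 1945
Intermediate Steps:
Mul(Add(Mul(-1, Mul(-5, -1)), Function('a')(-4, 0)), -389) = Mul(Add(Mul(-1, Mul(-5, -1)), Mul(-4, 0)), -389) = Mul(Add(Mul(-1, 5), 0), -389) = Mul(Add(-5, 0), -389) = Mul(-5, -389) = 1945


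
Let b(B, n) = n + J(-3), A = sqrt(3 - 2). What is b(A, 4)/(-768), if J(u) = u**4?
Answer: -85/768 ≈ -0.11068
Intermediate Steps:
A = 1 (A = sqrt(1) = 1)
b(B, n) = 81 + n (b(B, n) = n + (-3)**4 = n + 81 = 81 + n)
b(A, 4)/(-768) = (81 + 4)/(-768) = 85*(-1/768) = -85/768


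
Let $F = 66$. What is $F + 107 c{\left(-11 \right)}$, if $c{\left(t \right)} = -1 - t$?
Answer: $1136$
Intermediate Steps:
$F + 107 c{\left(-11 \right)} = 66 + 107 \left(-1 - -11\right) = 66 + 107 \left(-1 + 11\right) = 66 + 107 \cdot 10 = 66 + 1070 = 1136$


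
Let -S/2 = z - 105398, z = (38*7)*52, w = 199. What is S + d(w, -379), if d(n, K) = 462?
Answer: 183594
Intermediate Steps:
z = 13832 (z = 266*52 = 13832)
S = 183132 (S = -2*(13832 - 105398) = -2*(-91566) = 183132)
S + d(w, -379) = 183132 + 462 = 183594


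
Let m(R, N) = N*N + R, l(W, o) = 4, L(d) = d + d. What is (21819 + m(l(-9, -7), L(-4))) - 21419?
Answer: 468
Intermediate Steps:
L(d) = 2*d
m(R, N) = R + N² (m(R, N) = N² + R = R + N²)
(21819 + m(l(-9, -7), L(-4))) - 21419 = (21819 + (4 + (2*(-4))²)) - 21419 = (21819 + (4 + (-8)²)) - 21419 = (21819 + (4 + 64)) - 21419 = (21819 + 68) - 21419 = 21887 - 21419 = 468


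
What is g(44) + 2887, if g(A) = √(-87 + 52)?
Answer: 2887 + I*√35 ≈ 2887.0 + 5.9161*I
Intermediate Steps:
g(A) = I*√35 (g(A) = √(-35) = I*√35)
g(44) + 2887 = I*√35 + 2887 = 2887 + I*√35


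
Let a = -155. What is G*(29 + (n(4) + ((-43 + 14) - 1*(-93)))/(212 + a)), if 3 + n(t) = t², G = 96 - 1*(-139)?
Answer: 406550/57 ≈ 7132.5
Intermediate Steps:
G = 235 (G = 96 + 139 = 235)
n(t) = -3 + t²
G*(29 + (n(4) + ((-43 + 14) - 1*(-93)))/(212 + a)) = 235*(29 + ((-3 + 4²) + ((-43 + 14) - 1*(-93)))/(212 - 155)) = 235*(29 + ((-3 + 16) + (-29 + 93))/57) = 235*(29 + (13 + 64)*(1/57)) = 235*(29 + 77*(1/57)) = 235*(29 + 77/57) = 235*(1730/57) = 406550/57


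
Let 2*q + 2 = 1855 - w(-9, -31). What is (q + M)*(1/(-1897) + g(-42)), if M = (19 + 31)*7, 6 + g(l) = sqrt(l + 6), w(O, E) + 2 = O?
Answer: -14593006/1897 + 7692*I ≈ -7692.7 + 7692.0*I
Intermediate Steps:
w(O, E) = -2 + O
g(l) = -6 + sqrt(6 + l) (g(l) = -6 + sqrt(l + 6) = -6 + sqrt(6 + l))
M = 350 (M = 50*7 = 350)
q = 932 (q = -1 + (1855 - (-2 - 9))/2 = -1 + (1855 - 1*(-11))/2 = -1 + (1855 + 11)/2 = -1 + (1/2)*1866 = -1 + 933 = 932)
(q + M)*(1/(-1897) + g(-42)) = (932 + 350)*(1/(-1897) + (-6 + sqrt(6 - 42))) = 1282*(-1/1897 + (-6 + sqrt(-36))) = 1282*(-1/1897 + (-6 + 6*I)) = 1282*(-11383/1897 + 6*I) = -14593006/1897 + 7692*I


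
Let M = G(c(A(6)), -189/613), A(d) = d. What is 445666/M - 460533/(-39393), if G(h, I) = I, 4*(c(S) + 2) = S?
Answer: -398585739691/275751 ≈ -1.4455e+6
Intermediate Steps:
c(S) = -2 + S/4
M = -189/613 ≈ -0.30832
445666/M - 460533/(-39393) = 445666/(-189/613) - 460533/(-39393) = 445666*(-613/189) - 460533*(-1/39393) = -273193258/189 + 153511/13131 = -398585739691/275751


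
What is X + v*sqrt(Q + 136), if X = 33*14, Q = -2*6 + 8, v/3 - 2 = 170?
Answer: 462 + 1032*sqrt(33) ≈ 6390.4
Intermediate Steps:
v = 516 (v = 6 + 3*170 = 6 + 510 = 516)
Q = -4 (Q = -12 + 8 = -4)
X = 462
X + v*sqrt(Q + 136) = 462 + 516*sqrt(-4 + 136) = 462 + 516*sqrt(132) = 462 + 516*(2*sqrt(33)) = 462 + 1032*sqrt(33)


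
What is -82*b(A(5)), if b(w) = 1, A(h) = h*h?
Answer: -82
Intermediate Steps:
A(h) = h²
-82*b(A(5)) = -82*1 = -82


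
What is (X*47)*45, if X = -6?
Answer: -12690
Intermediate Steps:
(X*47)*45 = -6*47*45 = -282*45 = -12690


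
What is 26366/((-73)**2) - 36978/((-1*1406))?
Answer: 117063179/3746287 ≈ 31.248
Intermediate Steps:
26366/((-73)**2) - 36978/((-1*1406)) = 26366/5329 - 36978/(-1406) = 26366*(1/5329) - 36978*(-1/1406) = 26366/5329 + 18489/703 = 117063179/3746287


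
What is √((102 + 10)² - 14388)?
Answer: 2*I*√461 ≈ 42.942*I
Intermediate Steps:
√((102 + 10)² - 14388) = √(112² - 14388) = √(12544 - 14388) = √(-1844) = 2*I*√461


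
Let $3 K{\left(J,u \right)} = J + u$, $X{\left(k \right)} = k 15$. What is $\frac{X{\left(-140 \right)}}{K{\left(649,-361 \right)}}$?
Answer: $- \frac{175}{8} \approx -21.875$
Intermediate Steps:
$X{\left(k \right)} = 15 k$
$K{\left(J,u \right)} = \frac{J}{3} + \frac{u}{3}$ ($K{\left(J,u \right)} = \frac{J + u}{3} = \frac{J}{3} + \frac{u}{3}$)
$\frac{X{\left(-140 \right)}}{K{\left(649,-361 \right)}} = \frac{15 \left(-140\right)}{\frac{1}{3} \cdot 649 + \frac{1}{3} \left(-361\right)} = - \frac{2100}{\frac{649}{3} - \frac{361}{3}} = - \frac{2100}{96} = \left(-2100\right) \frac{1}{96} = - \frac{175}{8}$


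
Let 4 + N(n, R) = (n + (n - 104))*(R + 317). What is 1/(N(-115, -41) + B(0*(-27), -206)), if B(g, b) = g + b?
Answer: -1/92394 ≈ -1.0823e-5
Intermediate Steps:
N(n, R) = -4 + (-104 + 2*n)*(317 + R) (N(n, R) = -4 + (n + (n - 104))*(R + 317) = -4 + (n + (-104 + n))*(317 + R) = -4 + (-104 + 2*n)*(317 + R))
B(g, b) = b + g
1/(N(-115, -41) + B(0*(-27), -206)) = 1/((-32972 - 104*(-41) + 634*(-115) + 2*(-41)*(-115)) + (-206 + 0*(-27))) = 1/((-32972 + 4264 - 72910 + 9430) + (-206 + 0)) = 1/(-92188 - 206) = 1/(-92394) = -1/92394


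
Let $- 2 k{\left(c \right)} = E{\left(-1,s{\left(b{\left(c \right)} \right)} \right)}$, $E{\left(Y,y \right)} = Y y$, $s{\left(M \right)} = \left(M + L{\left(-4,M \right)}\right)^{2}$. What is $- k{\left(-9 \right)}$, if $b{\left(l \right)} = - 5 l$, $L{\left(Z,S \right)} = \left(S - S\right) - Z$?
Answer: $- \frac{2401}{2} \approx -1200.5$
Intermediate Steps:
$L{\left(Z,S \right)} = - Z$ ($L{\left(Z,S \right)} = 0 - Z = - Z$)
$s{\left(M \right)} = \left(4 + M\right)^{2}$ ($s{\left(M \right)} = \left(M - -4\right)^{2} = \left(M + 4\right)^{2} = \left(4 + M\right)^{2}$)
$k{\left(c \right)} = \frac{\left(4 - 5 c\right)^{2}}{2}$ ($k{\left(c \right)} = - \frac{\left(-1\right) \left(4 - 5 c\right)^{2}}{2} = \frac{\left(4 - 5 c\right)^{2}}{2}$)
$- k{\left(-9 \right)} = - \frac{\left(-4 + 5 \left(-9\right)\right)^{2}}{2} = - \frac{\left(-4 - 45\right)^{2}}{2} = - \frac{\left(-49\right)^{2}}{2} = - \frac{2401}{2}$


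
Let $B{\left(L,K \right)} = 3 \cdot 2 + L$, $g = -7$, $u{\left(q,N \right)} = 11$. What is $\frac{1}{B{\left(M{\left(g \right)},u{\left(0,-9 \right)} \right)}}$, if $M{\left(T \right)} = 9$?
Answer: $\frac{1}{15} \approx 0.066667$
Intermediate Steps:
$B{\left(L,K \right)} = 6 + L$
$\frac{1}{B{\left(M{\left(g \right)},u{\left(0,-9 \right)} \right)}} = \frac{1}{6 + 9} = \frac{1}{15}$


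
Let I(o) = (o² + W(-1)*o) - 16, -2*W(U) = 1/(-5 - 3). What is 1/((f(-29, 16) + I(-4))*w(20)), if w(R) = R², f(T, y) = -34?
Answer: -1/13700 ≈ -7.2993e-5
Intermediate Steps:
W(U) = 1/16 (W(U) = -1/(2*(-5 - 3)) = -½/(-8) = -½*(-⅛) = 1/16)
I(o) = -16 + o² + o/16 (I(o) = (o² + o/16) - 16 = -16 + o² + o/16)
1/((f(-29, 16) + I(-4))*w(20)) = 1/((-34 + (-16 + (-4)² + (1/16)*(-4)))*20²) = 1/((-34 + (-16 + 16 - ¼))*400) = 1/((-34 - ¼)*400) = 1/(-137/4*400) = 1/(-13700) = -1/13700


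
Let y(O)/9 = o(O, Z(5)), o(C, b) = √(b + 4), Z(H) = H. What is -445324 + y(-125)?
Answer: -445297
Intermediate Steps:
o(C, b) = √(4 + b)
y(O) = 27 (y(O) = 9*√(4 + 5) = 9*√9 = 9*3 = 27)
-445324 + y(-125) = -445324 + 27 = -445297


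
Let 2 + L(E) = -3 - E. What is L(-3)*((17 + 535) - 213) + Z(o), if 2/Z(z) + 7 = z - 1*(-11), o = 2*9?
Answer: -7457/11 ≈ -677.91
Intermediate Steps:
o = 18
Z(z) = 2/(4 + z) (Z(z) = 2/(-7 + (z - 1*(-11))) = 2/(-7 + (z + 11)) = 2/(-7 + (11 + z)) = 2/(4 + z))
L(E) = -5 - E (L(E) = -2 + (-3 - E) = -5 - E)
L(-3)*((17 + 535) - 213) + Z(o) = (-5 - 1*(-3))*((17 + 535) - 213) + 2/(4 + 18) = (-5 + 3)*(552 - 213) + 2/22 = -2*339 + 2*(1/22) = -678 + 1/11 = -7457/11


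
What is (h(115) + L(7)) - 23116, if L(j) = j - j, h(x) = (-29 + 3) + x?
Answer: -23027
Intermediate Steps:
h(x) = -26 + x
L(j) = 0
(h(115) + L(7)) - 23116 = ((-26 + 115) + 0) - 23116 = (89 + 0) - 23116 = 89 - 23116 = -23027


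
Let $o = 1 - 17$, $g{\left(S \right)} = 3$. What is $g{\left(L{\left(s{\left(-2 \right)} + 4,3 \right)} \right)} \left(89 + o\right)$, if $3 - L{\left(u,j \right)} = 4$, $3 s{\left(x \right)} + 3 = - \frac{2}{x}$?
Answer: $219$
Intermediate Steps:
$s{\left(x \right)} = -1 - \frac{2}{3 x}$ ($s{\left(x \right)} = -1 + \frac{\left(-2\right) \frac{1}{x}}{3} = -1 - \frac{2}{3 x}$)
$L{\left(u,j \right)} = -1$ ($L{\left(u,j \right)} = 3 - 4 = -1$)
$o = -16$
$g{\left(L{\left(s{\left(-2 \right)} + 4,3 \right)} \right)} \left(89 + o\right) = 3 \left(89 - 16\right) = 3 \cdot 73 = 219$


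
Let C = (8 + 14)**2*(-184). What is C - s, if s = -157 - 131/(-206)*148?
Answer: -9166291/103 ≈ -88993.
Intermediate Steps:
C = -89056 (C = 22**2*(-184) = 484*(-184) = -89056)
s = -6477/103 (s = -157 - 131*(-1/206)*148 = -157 + (131/206)*148 = -157 + 9694/103 = -6477/103 ≈ -62.883)
C - s = -89056 - 1*(-6477/103) = -89056 + 6477/103 = -9166291/103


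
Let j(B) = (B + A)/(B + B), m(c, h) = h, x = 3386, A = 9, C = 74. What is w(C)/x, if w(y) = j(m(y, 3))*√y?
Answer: √74/1693 ≈ 0.0050811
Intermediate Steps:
j(B) = (9 + B)/(2*B) (j(B) = (B + 9)/(B + B) = (9 + B)/((2*B)) = (9 + B)*(1/(2*B)) = (9 + B)/(2*B))
w(y) = 2*√y (w(y) = ((½)*(9 + 3)/3)*√y = ((½)*(⅓)*12)*√y = 2*√y)
w(C)/x = (2*√74)/3386 = (2*√74)*(1/3386) = √74/1693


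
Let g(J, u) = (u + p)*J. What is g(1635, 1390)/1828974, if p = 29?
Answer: 773355/609658 ≈ 1.2685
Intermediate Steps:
g(J, u) = J*(29 + u) (g(J, u) = (u + 29)*J = (29 + u)*J = J*(29 + u))
g(1635, 1390)/1828974 = (1635*(29 + 1390))/1828974 = (1635*1419)*(1/1828974) = 2320065*(1/1828974) = 773355/609658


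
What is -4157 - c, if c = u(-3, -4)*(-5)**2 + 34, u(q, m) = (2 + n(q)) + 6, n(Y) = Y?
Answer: -4316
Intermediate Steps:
u(q, m) = 8 + q (u(q, m) = (2 + q) + 6 = 8 + q)
c = 159 (c = (8 - 3)*(-5)**2 + 34 = 5*25 + 34 = 125 + 34 = 159)
-4157 - c = -4157 - 1*159 = -4157 - 159 = -4316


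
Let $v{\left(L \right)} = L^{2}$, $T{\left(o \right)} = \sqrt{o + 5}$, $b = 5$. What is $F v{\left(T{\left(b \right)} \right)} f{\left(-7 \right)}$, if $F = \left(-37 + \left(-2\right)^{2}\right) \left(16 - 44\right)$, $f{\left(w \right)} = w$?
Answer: $-64680$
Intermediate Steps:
$T{\left(o \right)} = \sqrt{5 + o}$
$F = 924$ ($F = \left(-37 + 4\right) \left(-28\right) = \left(-33\right) \left(-28\right) = 924$)
$F v{\left(T{\left(b \right)} \right)} f{\left(-7 \right)} = 924 \left(\sqrt{5 + 5}\right)^{2} \left(-7\right) = 924 \left(\sqrt{10}\right)^{2} \left(-7\right) = 924 \cdot 10 \left(-7\right) = 9240 \left(-7\right) = -64680$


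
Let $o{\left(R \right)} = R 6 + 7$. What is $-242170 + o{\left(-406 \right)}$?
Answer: $-244599$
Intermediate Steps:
$o{\left(R \right)} = 7 + 6 R$ ($o{\left(R \right)} = 6 R + 7 = 7 + 6 R$)
$-242170 + o{\left(-406 \right)} = -242170 + \left(7 + 6 \left(-406\right)\right) = -242170 + \left(7 - 2436\right) = -242170 - 2429 = -244599$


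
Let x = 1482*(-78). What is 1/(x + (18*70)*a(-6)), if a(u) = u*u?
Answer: -1/70236 ≈ -1.4238e-5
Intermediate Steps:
a(u) = u**2
x = -115596
1/(x + (18*70)*a(-6)) = 1/(-115596 + (18*70)*(-6)**2) = 1/(-115596 + 1260*36) = 1/(-115596 + 45360) = 1/(-70236) = -1/70236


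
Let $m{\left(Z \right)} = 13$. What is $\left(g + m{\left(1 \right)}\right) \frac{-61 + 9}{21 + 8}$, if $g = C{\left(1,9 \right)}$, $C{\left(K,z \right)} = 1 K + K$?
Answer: $- \frac{780}{29} \approx -26.897$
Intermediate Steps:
$C{\left(K,z \right)} = 2 K$ ($C{\left(K,z \right)} = K + K = 2 K$)
$g = 2$ ($g = 2 \cdot 1 = 2$)
$\left(g + m{\left(1 \right)}\right) \frac{-61 + 9}{21 + 8} = \left(2 + 13\right) \frac{-61 + 9}{21 + 8} = 15 \left(- \frac{52}{29}\right) = - \frac{780}{29}$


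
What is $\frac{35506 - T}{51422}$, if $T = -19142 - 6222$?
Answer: $\frac{30435}{25711} \approx 1.1837$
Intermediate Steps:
$T = -25364$ ($T = -19142 - 6222 = -25364$)
$\frac{35506 - T}{51422} = \frac{35506 - -25364}{51422} = \left(35506 + 25364\right) \frac{1}{51422} = 60870 \cdot \frac{1}{51422} = \frac{30435}{25711}$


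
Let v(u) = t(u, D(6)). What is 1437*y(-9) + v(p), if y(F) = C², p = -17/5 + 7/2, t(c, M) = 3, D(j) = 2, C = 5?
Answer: 35928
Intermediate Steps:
p = ⅒ (p = -17*⅕ + 7*(½) = -17/5 + 7/2 = ⅒ ≈ 0.10000)
v(u) = 3
y(F) = 25 (y(F) = 5² = 25)
1437*y(-9) + v(p) = 1437*25 + 3 = 35925 + 3 = 35928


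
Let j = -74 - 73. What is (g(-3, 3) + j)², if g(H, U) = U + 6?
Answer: 19044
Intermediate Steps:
g(H, U) = 6 + U
j = -147
(g(-3, 3) + j)² = ((6 + 3) - 147)² = (9 - 147)² = (-138)² = 19044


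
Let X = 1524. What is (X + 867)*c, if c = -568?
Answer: -1358088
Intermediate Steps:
(X + 867)*c = (1524 + 867)*(-568) = 2391*(-568) = -1358088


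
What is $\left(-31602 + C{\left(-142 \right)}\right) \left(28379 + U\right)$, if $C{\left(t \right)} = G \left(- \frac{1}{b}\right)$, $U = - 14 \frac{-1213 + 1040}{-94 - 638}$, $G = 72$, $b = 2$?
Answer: $- \frac{54762757319}{61} \approx -8.9775 \cdot 10^{8}$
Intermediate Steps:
$U = - \frac{1211}{366}$ ($U = - 14 \left(- \frac{173}{-732}\right) = - 14 \left(\left(-173\right) \left(- \frac{1}{732}\right)\right) = \left(-14\right) \frac{173}{732} = - \frac{1211}{366} \approx -3.3087$)
$C{\left(t \right)} = -36$ ($C{\left(t \right)} = 72 \left(- \frac{1}{2}\right) = -36$)
$\left(-31602 + C{\left(-142 \right)}\right) \left(28379 + U\right) = \left(-31602 - 36\right) \left(28379 - \frac{1211}{366}\right) = \left(-31638\right) \frac{10385503}{366} = - \frac{54762757319}{61}$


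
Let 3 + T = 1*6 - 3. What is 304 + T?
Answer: 304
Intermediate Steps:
T = 0 (T = -3 + (1*6 - 3) = -3 + (6 - 3) = -3 + 3 = 0)
304 + T = 304 + 0 = 304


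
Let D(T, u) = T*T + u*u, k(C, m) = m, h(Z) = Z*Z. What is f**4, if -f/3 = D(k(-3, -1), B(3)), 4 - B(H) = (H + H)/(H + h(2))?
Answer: 6537231353601/5764801 ≈ 1.1340e+6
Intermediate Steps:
h(Z) = Z**2
B(H) = 4 - 2*H/(4 + H) (B(H) = 4 - (H + H)/(H + 2**2) = 4 - 2*H/(H + 4) = 4 - 2*H/(4 + H))
D(T, u) = T**2 + u**2
f = -1599/49 (f = -3*((-1)**2 + (2*(8 + 3)/(4 + 3))**2) = -3*(1 + (2*11/7)**2) = -3*(1 + (2*(1/7)*11)**2) = -3*(1 + (22/7)**2) = -3*(1 + 484/49) = -3*533/49 = -1599/49 ≈ -32.633)
f**4 = (-1599/49)**4 = 6537231353601/5764801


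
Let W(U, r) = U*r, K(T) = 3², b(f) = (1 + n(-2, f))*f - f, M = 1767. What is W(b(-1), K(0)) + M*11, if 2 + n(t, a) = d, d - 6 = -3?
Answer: 19428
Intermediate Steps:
d = 3 (d = 6 - 3 = 3)
n(t, a) = 1 (n(t, a) = -2 + 3 = 1)
b(f) = f (b(f) = (1 + 1)*f - f = 2*f - f = f)
K(T) = 9
W(b(-1), K(0)) + M*11 = -1*9 + 1767*11 = -9 + 19437 = 19428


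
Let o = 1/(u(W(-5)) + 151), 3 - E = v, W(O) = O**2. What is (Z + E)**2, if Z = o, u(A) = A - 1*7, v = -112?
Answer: 377758096/28561 ≈ 13226.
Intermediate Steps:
u(A) = -7 + A (u(A) = A - 7 = -7 + A)
E = 115 (E = 3 - 1*(-112) = 3 + 112 = 115)
o = 1/169 (o = 1/((-7 + (-5)**2) + 151) = 1/((-7 + 25) + 151) = 1/(18 + 151) = 1/169 ≈ 0.0059172)
Z = 1/169 ≈ 0.0059172
(Z + E)**2 = (1/169 + 115)**2 = (19436/169)**2 = 377758096/28561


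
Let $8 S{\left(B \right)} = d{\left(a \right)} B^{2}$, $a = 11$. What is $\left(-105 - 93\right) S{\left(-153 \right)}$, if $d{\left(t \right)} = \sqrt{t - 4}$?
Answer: $- \frac{2317491 \sqrt{7}}{4} \approx -1.5329 \cdot 10^{6}$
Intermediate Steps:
$d{\left(t \right)} = \sqrt{-4 + t}$
$S{\left(B \right)} = \frac{\sqrt{7} B^{2}}{8}$ ($S{\left(B \right)} = \frac{\sqrt{-4 + 11} B^{2}}{8} = \frac{\sqrt{7} B^{2}}{8}$)
$\left(-105 - 93\right) S{\left(-153 \right)} = \left(-105 - 93\right) \frac{\sqrt{7} \left(-153\right)^{2}}{8} = \left(-105 - 93\right) \frac{1}{8} \sqrt{7} \cdot 23409 = - 198 \frac{23409 \sqrt{7}}{8} = - \frac{2317491 \sqrt{7}}{4}$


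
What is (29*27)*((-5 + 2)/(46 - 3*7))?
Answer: -2349/25 ≈ -93.960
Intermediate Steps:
(29*27)*((-5 + 2)/(46 - 3*7)) = 783*(-3/(46 - 21)) = 783*(-3/25) = -2349/25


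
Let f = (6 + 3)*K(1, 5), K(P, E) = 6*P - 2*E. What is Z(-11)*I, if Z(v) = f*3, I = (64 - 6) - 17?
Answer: -4428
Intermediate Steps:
K(P, E) = -2*E + 6*P
f = -36 (f = (6 + 3)*(-2*5 + 6*1) = 9*(-10 + 6) = 9*(-4) = -36)
I = 41 (I = 58 - 17 = 41)
Z(v) = -108 (Z(v) = -36*3 = -108)
Z(-11)*I = -108*41 = -4428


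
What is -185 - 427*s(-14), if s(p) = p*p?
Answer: -83877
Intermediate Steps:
s(p) = p²
-185 - 427*s(-14) = -185 - 427*(-14)² = -185 - 427*196 = -185 - 83692 = -83877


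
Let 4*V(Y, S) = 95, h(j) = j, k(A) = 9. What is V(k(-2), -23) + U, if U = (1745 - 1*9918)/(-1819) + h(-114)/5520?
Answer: 47229749/1673480 ≈ 28.222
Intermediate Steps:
V(Y, S) = 95/4 (V(Y, S) = (1/4)*95 = 95/4)
U = 7484599/1673480 (U = (1745 - 1*9918)/(-1819) - 114/5520 = (1745 - 9918)*(-1/1819) - 114*1/5520 = -8173*(-1/1819) - 19/920 = 8173/1819 - 19/920 = 7484599/1673480 ≈ 4.4725)
V(k(-2), -23) + U = 95/4 + 7484599/1673480 = 47229749/1673480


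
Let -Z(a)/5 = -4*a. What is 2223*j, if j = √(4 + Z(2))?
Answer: 4446*√11 ≈ 14746.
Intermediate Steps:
Z(a) = 20*a (Z(a) = -(-20)*a = 20*a)
j = 2*√11 (j = √(4 + 20*2) = √(4 + 40) = √44 = 2*√11 ≈ 6.6332)
2223*j = 2223*(2*√11) = 4446*√11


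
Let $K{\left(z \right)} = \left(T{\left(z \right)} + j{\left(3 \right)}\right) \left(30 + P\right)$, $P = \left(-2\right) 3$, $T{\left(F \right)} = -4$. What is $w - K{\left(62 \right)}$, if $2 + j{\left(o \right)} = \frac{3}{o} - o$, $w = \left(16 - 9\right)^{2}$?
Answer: $241$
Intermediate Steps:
$w = 49$ ($w = 7^{2} = 49$)
$P = -6$
$j{\left(o \right)} = -2 - o + \frac{3}{o}$ ($j{\left(o \right)} = -2 - \left(o - \frac{3}{o}\right) = -2 - o + \frac{3}{o}$)
$K{\left(z \right)} = -192$ ($K{\left(z \right)} = \left(-4 - \left(5 - 1\right)\right) \left(30 - 6\right) = \left(-4 - 4\right) 24 = \left(-8\right) 24 = -192$)
$w - K{\left(62 \right)} = 49 - -192 = 49 + 192 = 241$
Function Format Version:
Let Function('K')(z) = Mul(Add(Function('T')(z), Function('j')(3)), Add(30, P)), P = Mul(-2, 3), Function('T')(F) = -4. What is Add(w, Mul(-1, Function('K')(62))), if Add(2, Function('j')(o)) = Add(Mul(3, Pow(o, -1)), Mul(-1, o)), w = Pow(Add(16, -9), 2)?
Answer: 241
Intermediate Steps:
w = 49 (w = Pow(7, 2) = 49)
P = -6
Function('j')(o) = Add(-2, Mul(-1, o), Mul(3, Pow(o, -1))) (Function('j')(o) = Add(-2, Add(Mul(3, Pow(o, -1)), Mul(-1, o))) = Add(-2, Add(Mul(-1, o), Mul(3, Pow(o, -1)))) = Add(-2, Mul(-1, o), Mul(3, Pow(o, -1))))
Function('K')(z) = -192 (Function('K')(z) = Mul(Add(-4, Add(-2, Mul(-1, 3), Mul(3, Pow(3, -1)))), Add(30, -6)) = Mul(Add(-4, Add(-2, -3, Mul(3, Rational(1, 3)))), 24) = Mul(Add(-4, Add(-2, -3, 1)), 24) = Mul(Add(-4, -4), 24) = Mul(-8, 24) = -192)
Add(w, Mul(-1, Function('K')(62))) = Add(49, Mul(-1, -192)) = Add(49, 192) = 241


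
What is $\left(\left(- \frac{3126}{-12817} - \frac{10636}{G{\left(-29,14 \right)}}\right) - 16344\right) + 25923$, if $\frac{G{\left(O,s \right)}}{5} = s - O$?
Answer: $\frac{26260769723}{2755655} \approx 9529.8$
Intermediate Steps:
$G{\left(O,s \right)} = - 5 O + 5 s$ ($G{\left(O,s \right)} = 5 \left(s - O\right) = - 5 O + 5 s$)
$\left(\left(- \frac{3126}{-12817} - \frac{10636}{G{\left(-29,14 \right)}}\right) - 16344\right) + 25923 = \left(\left(- \frac{3126}{-12817} - \frac{10636}{\left(-5\right) \left(-29\right) + 5 \cdot 14}\right) - 16344\right) + 25923 = \left(\left(\left(-3126\right) \left(- \frac{1}{12817}\right) - \frac{10636}{145 + 70}\right) - 16344\right) + 25923 = \left(\left(\frac{3126}{12817} - \frac{10636}{215}\right) - 16344\right) + 25923 = \left(- \frac{135649522}{2755655} - 16344\right) + 25923 = - \frac{45174074842}{2755655} + 25923 = \frac{26260769723}{2755655}$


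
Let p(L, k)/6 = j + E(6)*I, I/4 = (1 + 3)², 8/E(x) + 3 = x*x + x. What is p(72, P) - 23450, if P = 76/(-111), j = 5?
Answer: -303436/13 ≈ -23341.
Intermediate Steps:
P = -76/111 (P = 76*(-1/111) = -76/111 ≈ -0.68468)
E(x) = 8/(-3 + x + x²) (E(x) = 8/(-3 + (x*x + x)) = 8/(-3 + (x² + x)) = 8/(-3 + (x + x²)) = 8/(-3 + x + x²))
I = 64 (I = 4*(1 + 3)² = 4*4² = 4*16 = 64)
p(L, k) = 1414/13 (p(L, k) = 6*(5 + (8/(-3 + 6 + 6²))*64) = 6*(5 + (8/(-3 + 6 + 36))*64) = 6*(5 + (8/39)*64) = 6*(5 + 512/39) = 6*(707/39) = 1414/13)
p(72, P) - 23450 = 1414/13 - 23450 = -303436/13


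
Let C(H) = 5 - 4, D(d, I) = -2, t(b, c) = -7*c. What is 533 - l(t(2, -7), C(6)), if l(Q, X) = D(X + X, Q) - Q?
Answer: 584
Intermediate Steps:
C(H) = 1
l(Q, X) = -2 - Q
533 - l(t(2, -7), C(6)) = 533 - (-2 - (-7)*(-7)) = 533 - (-2 - 1*49) = 533 - (-2 - 49) = 533 - 1*(-51) = 533 + 51 = 584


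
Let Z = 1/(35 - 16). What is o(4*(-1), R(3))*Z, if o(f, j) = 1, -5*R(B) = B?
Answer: 1/19 ≈ 0.052632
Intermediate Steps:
R(B) = -B/5
Z = 1/19 ≈ 0.052632
o(4*(-1), R(3))*Z = 1*(1/19) = 1/19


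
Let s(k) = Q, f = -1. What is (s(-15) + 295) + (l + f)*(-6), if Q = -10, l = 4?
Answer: 267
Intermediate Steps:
s(k) = -10
(s(-15) + 295) + (l + f)*(-6) = (-10 + 295) + (4 - 1)*(-6) = 285 + 3*(-6) = 285 - 18 = 267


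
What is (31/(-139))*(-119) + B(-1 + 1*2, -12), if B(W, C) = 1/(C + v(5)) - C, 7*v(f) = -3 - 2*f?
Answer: 518656/13483 ≈ 38.467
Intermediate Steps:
v(f) = -3/7 - 2*f/7 (v(f) = (-3 - 2*f)/7 = -3/7 - 2*f/7)
B(W, C) = 1/(-13/7 + C) - C (B(W, C) = 1/(C + (-3/7 - 2/7*5)) - C = 1/(C + (-3/7 - 10/7)) - C = 1/(C - 13/7) - C = 1/(-13/7 + C) - C)
(31/(-139))*(-119) + B(-1 + 1*2, -12) = (31/(-139))*(-119) + (7 - 7*(-12)² + 13*(-12))/(-13 + 7*(-12)) = (31*(-1/139))*(-119) + (7 - 7*144 - 156)/(-13 - 84) = -31/139*(-119) + (7 - 1008 - 156)/(-97) = 3689/139 - 1/97*(-1157) = 3689/139 + 1157/97 = 518656/13483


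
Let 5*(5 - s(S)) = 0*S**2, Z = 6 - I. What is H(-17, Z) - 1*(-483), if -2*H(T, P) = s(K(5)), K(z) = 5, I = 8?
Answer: 961/2 ≈ 480.50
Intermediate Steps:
Z = -2 (Z = 6 - 1*8 = 6 - 8 = -2)
s(S) = 5 (s(S) = 5 - 0*S**2 = 5 - 1/5*0 = 5 + 0 = 5)
H(T, P) = -5/2 (H(T, P) = -1/2*5 = -5/2)
H(-17, Z) - 1*(-483) = -5/2 - 1*(-483) = -5/2 + 483 = 961/2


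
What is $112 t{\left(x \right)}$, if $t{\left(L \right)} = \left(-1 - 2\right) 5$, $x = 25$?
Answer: $-1680$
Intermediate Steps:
$t{\left(L \right)} = -15$ ($t{\left(L \right)} = \left(-3\right) 5 = -15$)
$112 t{\left(x \right)} = 112 \left(-15\right) = -1680$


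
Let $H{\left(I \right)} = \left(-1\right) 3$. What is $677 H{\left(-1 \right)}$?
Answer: $-2031$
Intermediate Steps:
$H{\left(I \right)} = -3$
$677 H{\left(-1 \right)} = 677 \left(-3\right) = -2031$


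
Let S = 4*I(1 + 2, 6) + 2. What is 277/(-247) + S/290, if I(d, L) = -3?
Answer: -8280/7163 ≈ -1.1559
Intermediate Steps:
S = -10 (S = 4*(-3) + 2 = -12 + 2 = -10)
277/(-247) + S/290 = 277/(-247) - 10/290 = 277*(-1/247) - 10*1/290 = -277/247 - 1/29 = -8280/7163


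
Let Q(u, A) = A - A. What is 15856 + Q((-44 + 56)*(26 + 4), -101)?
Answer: 15856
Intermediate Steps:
Q(u, A) = 0
15856 + Q((-44 + 56)*(26 + 4), -101) = 15856 + 0 = 15856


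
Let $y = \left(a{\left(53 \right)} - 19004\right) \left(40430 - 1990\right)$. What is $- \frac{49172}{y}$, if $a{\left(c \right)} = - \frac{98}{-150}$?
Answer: $\frac{184395}{2739332422} \approx 6.7314 \cdot 10^{-5}$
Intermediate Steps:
$a{\left(c \right)} = \frac{49}{75}$ ($a{\left(c \right)} = \left(-98\right) \left(- \frac{1}{150}\right) = \frac{49}{75}$)
$y = - \frac{10957329688}{15}$ ($y = \left(\frac{49}{75} - 19004\right) \left(40430 - 1990\right) = \left(- \frac{1425251}{75}\right) 38440 = - \frac{10957329688}{15} \approx -7.3049 \cdot 10^{8}$)
$- \frac{49172}{y} = - \frac{49172}{- \frac{10957329688}{15}} = \left(-49172\right) \left(- \frac{15}{10957329688}\right) = \frac{184395}{2739332422}$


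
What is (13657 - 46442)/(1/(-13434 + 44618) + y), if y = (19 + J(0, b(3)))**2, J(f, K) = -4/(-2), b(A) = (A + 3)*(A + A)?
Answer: -204473488/2750429 ≈ -74.342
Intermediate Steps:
b(A) = 2*A*(3 + A) (b(A) = (3 + A)*(2*A) = 2*A*(3 + A))
J(f, K) = 2 (J(f, K) = -4*(-1/2) = 2)
y = 441 (y = (19 + 2)**2 = 21**2 = 441)
(13657 - 46442)/(1/(-13434 + 44618) + y) = (13657 - 46442)/(1/(-13434 + 44618) + 441) = -32785/(1/31184 + 441) = -32785/13752145/31184 = -32785*31184/13752145 = -204473488/2750429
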